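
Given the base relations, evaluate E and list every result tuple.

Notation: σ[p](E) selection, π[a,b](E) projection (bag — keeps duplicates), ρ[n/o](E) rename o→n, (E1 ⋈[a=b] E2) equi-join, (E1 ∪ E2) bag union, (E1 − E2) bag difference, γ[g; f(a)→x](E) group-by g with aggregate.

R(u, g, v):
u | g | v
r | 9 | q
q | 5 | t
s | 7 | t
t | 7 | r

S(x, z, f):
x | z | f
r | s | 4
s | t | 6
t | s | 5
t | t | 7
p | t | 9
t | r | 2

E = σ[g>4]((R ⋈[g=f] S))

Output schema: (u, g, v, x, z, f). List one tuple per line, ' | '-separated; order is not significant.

Per-node cardinality:
  R → 4
  S → 6
  (R ⋈[g=f] S) → 4
  σ[g>4]((R ⋈[g=f] S)) → 4

== RESULT ==
u | g | v | x | z | f
q | 5 | t | t | s | 5
r | 9 | q | p | t | 9
s | 7 | t | t | t | 7
t | 7 | r | t | t | 7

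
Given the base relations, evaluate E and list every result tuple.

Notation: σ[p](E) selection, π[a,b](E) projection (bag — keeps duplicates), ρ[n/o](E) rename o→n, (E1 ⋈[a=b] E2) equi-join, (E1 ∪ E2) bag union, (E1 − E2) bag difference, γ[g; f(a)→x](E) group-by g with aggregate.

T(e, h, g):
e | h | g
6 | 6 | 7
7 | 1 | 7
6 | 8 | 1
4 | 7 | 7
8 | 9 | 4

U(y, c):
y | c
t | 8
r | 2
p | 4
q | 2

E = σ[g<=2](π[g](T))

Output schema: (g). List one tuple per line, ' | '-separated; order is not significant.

Per-node cardinality:
  T → 5
  π[g](T) → 5
  σ[g<=2](π[g](T)) → 1

== RESULT ==
g
1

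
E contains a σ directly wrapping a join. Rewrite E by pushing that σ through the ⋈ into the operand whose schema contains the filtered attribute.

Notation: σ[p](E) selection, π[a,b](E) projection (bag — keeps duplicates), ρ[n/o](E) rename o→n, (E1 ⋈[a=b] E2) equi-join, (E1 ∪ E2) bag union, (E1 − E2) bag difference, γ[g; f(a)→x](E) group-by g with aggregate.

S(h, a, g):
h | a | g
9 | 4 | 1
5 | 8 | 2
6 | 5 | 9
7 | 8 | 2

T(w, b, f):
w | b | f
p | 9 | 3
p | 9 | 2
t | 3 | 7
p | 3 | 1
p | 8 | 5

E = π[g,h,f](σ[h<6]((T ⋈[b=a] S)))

σ filters on h, owned by the right side.
E' = π[g,h,f]((T ⋈[b=a] σ[h<6](S)))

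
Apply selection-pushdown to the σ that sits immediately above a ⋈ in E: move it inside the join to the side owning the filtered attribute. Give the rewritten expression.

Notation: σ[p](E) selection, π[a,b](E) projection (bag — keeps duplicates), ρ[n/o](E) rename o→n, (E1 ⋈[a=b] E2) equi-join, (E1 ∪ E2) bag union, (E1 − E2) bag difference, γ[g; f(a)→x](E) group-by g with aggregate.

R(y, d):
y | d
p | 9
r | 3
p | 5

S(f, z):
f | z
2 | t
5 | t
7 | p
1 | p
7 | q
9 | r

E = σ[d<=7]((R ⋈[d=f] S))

σ filters on d, owned by the left side.
E' = (σ[d<=7](R) ⋈[d=f] S)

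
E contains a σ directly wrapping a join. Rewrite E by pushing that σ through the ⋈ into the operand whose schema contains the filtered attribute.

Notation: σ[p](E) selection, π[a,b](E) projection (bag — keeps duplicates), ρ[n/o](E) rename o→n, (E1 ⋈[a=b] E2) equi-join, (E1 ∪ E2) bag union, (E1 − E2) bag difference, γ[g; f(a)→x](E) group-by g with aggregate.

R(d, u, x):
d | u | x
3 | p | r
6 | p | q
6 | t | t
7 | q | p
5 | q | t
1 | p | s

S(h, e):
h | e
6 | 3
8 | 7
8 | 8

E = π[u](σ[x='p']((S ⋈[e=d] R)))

σ filters on x, owned by the right side.
E' = π[u]((S ⋈[e=d] σ[x='p'](R)))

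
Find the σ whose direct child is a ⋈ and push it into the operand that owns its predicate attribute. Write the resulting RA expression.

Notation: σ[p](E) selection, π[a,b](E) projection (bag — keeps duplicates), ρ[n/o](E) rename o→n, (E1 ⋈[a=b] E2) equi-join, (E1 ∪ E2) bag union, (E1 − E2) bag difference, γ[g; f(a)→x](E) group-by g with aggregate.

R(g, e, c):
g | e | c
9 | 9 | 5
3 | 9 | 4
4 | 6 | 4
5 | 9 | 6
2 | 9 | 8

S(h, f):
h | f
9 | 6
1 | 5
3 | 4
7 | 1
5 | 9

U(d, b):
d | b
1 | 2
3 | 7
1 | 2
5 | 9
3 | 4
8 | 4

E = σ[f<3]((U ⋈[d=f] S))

σ filters on f, owned by the right side.
E' = (U ⋈[d=f] σ[f<3](S))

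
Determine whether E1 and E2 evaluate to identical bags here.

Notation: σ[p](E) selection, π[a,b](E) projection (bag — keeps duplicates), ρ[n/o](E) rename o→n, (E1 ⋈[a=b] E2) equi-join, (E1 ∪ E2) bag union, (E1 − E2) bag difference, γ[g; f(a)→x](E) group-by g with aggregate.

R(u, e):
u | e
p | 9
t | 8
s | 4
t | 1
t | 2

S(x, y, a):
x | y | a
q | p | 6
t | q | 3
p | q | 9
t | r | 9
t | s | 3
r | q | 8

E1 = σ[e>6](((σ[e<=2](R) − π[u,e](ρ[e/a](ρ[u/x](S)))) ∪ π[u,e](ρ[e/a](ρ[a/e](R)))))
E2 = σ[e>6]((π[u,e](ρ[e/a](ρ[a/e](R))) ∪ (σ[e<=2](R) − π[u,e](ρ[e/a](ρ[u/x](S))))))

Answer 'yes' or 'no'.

E1 subexpression sizes:
  R → 5
  σ[e<=2](R) → 2
  S → 6
  ρ[u/x](S) → 6
  ρ[e/a](ρ[u/x](S)) → 6
  π[u,e](ρ[e/a](ρ[u/x](S))) → 6
  (σ[e<=2](R) − π[u,e](ρ[e/a](ρ[u/x](S)))) → 2
  R → 5
  ρ[a/e](R) → 5
  ρ[e/a](ρ[a/e](R)) → 5
  π[u,e](ρ[e/a](ρ[a/e](R))) → 5
  ((σ[e<=2](R) − π[u,e](ρ[e/a](ρ[u/x](S)))) ∪ π[u,e](ρ[e/a](ρ[a/e](R)))) → 7
  σ[e>6](((σ[e<=2](R) − π[u,e](ρ[e/a](ρ[u/x](S)))) ∪ π[u,e](ρ[e/a](ρ[a/e](R))))) → 2
E2 subexpression sizes:
  R → 5
  ρ[a/e](R) → 5
  ρ[e/a](ρ[a/e](R)) → 5
  π[u,e](ρ[e/a](ρ[a/e](R))) → 5
  R → 5
  σ[e<=2](R) → 2
  S → 6
  ρ[u/x](S) → 6
  ρ[e/a](ρ[u/x](S)) → 6
  π[u,e](ρ[e/a](ρ[u/x](S))) → 6
  (σ[e<=2](R) − π[u,e](ρ[e/a](ρ[u/x](S)))) → 2
  (π[u,e](ρ[e/a](ρ[a/e](R))) ∪ (σ[e<=2](R) − π[u,e](ρ[e/a](ρ[u/x](S))))) → 7
  σ[e>6]((π[u,e](ρ[e/a](ρ[a/e](R))) ∪ (σ[e<=2](R) − π[u,e](ρ[e/a](ρ[u/x](S)))))) → 2

E1 and E2 produce the same multiset:
u | e
p | 9
t | 8

yes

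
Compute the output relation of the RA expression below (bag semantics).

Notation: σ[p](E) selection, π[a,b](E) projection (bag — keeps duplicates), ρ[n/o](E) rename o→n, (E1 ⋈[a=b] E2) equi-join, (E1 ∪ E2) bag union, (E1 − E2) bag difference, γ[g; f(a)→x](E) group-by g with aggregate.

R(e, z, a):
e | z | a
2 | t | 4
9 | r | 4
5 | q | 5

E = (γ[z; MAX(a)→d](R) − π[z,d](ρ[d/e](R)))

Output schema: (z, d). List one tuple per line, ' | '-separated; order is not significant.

Row counts bottom-up:
  R → 3
  γ[z; MAX(a)→d](R) → 3
  R → 3
  ρ[d/e](R) → 3
  π[z,d](ρ[d/e](R)) → 3
  (γ[z; MAX(a)→d](R) − π[z,d](ρ[d/e](R))) → 2

== RESULT ==
z | d
r | 4
t | 4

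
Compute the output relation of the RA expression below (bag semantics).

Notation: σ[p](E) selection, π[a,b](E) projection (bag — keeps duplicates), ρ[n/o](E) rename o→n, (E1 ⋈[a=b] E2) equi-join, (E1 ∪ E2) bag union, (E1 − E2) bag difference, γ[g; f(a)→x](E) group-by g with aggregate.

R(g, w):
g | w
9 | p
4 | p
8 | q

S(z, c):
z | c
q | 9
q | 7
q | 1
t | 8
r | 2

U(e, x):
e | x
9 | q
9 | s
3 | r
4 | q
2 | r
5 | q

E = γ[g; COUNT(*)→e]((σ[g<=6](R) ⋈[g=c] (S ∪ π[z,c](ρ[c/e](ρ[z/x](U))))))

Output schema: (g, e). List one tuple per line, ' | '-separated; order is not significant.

Stepwise |·|:
  R → 3
  σ[g<=6](R) → 1
  S → 5
  U → 6
  ρ[z/x](U) → 6
  ρ[c/e](ρ[z/x](U)) → 6
  π[z,c](ρ[c/e](ρ[z/x](U))) → 6
  (S ∪ π[z,c](ρ[c/e](ρ[z/x](U)))) → 11
  (σ[g<=6](R) ⋈[g=c] (S ∪ π[z,c](ρ[c/e](ρ[z/x](U))))) → 1
  γ[g; COUNT(*)→e]((σ[g<=6](R) ⋈[g=c] (S ∪ π[z,c](ρ[c/e](ρ[z/x](U)))))) → 1

== RESULT ==
g | e
4 | 1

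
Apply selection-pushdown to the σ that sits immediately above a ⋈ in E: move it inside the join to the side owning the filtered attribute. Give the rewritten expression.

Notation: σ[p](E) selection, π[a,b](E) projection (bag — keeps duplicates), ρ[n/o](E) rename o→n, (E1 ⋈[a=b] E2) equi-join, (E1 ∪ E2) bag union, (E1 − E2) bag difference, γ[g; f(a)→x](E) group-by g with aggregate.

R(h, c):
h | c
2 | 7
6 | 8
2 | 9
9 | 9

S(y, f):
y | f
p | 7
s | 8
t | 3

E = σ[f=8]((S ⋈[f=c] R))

σ filters on f, owned by the left side.
E' = (σ[f=8](S) ⋈[f=c] R)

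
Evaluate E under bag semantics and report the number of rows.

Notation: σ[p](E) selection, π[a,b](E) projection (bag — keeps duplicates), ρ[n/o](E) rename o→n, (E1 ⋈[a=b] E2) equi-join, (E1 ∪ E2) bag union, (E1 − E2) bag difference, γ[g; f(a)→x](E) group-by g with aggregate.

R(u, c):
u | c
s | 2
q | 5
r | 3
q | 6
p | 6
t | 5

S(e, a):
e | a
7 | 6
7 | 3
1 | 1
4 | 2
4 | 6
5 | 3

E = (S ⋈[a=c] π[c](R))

Per-node cardinality:
  S → 6
  R → 6
  π[c](R) → 6
  (S ⋈[a=c] π[c](R)) → 7

|E| = 7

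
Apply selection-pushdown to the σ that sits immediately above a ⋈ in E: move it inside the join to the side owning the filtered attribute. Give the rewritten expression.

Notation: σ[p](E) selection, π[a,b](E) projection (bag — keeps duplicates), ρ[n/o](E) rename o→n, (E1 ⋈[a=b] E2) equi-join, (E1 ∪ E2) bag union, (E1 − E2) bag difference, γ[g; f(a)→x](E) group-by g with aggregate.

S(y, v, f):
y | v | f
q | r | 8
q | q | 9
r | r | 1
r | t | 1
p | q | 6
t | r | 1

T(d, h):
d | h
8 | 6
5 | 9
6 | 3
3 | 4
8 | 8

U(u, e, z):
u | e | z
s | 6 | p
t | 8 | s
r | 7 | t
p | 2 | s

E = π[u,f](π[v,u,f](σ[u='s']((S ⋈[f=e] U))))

σ filters on u, owned by the right side.
E' = π[u,f](π[v,u,f]((S ⋈[f=e] σ[u='s'](U))))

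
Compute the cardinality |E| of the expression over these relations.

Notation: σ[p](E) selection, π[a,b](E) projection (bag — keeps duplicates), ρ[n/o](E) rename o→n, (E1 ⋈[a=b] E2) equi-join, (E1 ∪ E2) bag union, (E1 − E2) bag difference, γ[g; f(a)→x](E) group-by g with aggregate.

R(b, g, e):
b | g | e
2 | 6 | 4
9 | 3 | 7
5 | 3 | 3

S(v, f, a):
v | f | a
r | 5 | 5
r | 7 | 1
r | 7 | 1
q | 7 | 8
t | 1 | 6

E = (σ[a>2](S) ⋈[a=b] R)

Row counts bottom-up:
  S → 5
  σ[a>2](S) → 3
  R → 3
  (σ[a>2](S) ⋈[a=b] R) → 1

|E| = 1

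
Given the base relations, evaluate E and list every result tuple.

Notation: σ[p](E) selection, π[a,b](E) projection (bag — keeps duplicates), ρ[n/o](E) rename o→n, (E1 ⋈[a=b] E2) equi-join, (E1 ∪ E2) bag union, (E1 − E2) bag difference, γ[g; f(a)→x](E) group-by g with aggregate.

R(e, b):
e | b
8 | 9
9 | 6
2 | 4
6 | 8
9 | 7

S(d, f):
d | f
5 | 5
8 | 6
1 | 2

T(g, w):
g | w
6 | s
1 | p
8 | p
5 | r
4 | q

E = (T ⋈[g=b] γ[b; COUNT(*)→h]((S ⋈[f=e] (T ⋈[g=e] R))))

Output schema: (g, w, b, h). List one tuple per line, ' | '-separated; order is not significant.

Subexpression sizes:
  T → 5
  S → 3
  T → 5
  R → 5
  (T ⋈[g=e] R) → 2
  (S ⋈[f=e] (T ⋈[g=e] R)) → 1
  γ[b; COUNT(*)→h]((S ⋈[f=e] (T ⋈[g=e] R))) → 1
  (T ⋈[g=b] γ[b; COUNT(*)→h]((S ⋈[f=e] (T ⋈[g=e] R)))) → 1

== RESULT ==
g | w | b | h
8 | p | 8 | 1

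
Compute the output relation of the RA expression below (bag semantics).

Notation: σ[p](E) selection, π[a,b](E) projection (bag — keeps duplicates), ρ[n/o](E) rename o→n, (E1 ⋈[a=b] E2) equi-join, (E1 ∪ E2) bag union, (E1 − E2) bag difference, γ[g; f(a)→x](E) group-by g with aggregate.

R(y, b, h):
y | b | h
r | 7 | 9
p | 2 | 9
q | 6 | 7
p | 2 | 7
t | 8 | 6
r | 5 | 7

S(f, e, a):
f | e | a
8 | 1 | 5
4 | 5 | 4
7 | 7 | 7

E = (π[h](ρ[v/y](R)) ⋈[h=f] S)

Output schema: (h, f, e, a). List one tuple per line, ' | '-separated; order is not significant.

Row counts bottom-up:
  R → 6
  ρ[v/y](R) → 6
  π[h](ρ[v/y](R)) → 6
  S → 3
  (π[h](ρ[v/y](R)) ⋈[h=f] S) → 3

== RESULT ==
h | f | e | a
7 | 7 | 7 | 7
7 | 7 | 7 | 7
7 | 7 | 7 | 7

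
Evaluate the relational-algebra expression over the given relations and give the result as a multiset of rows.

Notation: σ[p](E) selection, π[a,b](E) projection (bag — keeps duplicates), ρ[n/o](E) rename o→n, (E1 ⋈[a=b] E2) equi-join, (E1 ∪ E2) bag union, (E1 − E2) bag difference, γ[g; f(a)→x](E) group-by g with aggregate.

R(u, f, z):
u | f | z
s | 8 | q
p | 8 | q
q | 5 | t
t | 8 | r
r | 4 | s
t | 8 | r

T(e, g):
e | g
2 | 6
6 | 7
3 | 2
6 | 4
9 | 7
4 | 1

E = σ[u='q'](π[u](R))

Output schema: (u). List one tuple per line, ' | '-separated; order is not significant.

Stepwise |·|:
  R → 6
  π[u](R) → 6
  σ[u='q'](π[u](R)) → 1

== RESULT ==
u
q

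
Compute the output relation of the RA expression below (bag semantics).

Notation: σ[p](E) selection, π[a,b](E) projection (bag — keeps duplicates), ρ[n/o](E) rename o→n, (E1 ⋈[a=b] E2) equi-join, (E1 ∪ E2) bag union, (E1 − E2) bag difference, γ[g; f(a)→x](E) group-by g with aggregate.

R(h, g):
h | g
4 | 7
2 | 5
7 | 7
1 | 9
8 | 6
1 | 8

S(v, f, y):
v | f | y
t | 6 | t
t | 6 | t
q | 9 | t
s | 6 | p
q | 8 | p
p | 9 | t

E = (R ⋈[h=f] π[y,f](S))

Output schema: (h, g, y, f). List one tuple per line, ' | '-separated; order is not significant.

Stepwise |·|:
  R → 6
  S → 6
  π[y,f](S) → 6
  (R ⋈[h=f] π[y,f](S)) → 1

== RESULT ==
h | g | y | f
8 | 6 | p | 8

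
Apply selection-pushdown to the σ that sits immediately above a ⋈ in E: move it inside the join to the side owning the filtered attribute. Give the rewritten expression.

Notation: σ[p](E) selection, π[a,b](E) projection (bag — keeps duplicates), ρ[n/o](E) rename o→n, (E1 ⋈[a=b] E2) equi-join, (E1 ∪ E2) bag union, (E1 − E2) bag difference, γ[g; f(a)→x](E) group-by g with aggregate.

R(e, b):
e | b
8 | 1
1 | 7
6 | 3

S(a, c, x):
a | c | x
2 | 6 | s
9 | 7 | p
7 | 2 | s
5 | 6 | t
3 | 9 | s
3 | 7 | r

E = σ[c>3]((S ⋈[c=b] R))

σ filters on c, owned by the left side.
E' = (σ[c>3](S) ⋈[c=b] R)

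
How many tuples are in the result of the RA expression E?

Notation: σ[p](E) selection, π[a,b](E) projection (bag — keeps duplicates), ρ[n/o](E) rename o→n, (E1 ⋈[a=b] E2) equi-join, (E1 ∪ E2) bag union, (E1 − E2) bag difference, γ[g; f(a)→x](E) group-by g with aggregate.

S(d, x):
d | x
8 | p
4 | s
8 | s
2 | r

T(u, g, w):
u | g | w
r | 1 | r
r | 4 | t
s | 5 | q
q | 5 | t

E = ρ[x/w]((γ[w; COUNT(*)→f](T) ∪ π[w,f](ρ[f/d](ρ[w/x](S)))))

Per-node cardinality:
  T → 4
  γ[w; COUNT(*)→f](T) → 3
  S → 4
  ρ[w/x](S) → 4
  ρ[f/d](ρ[w/x](S)) → 4
  π[w,f](ρ[f/d](ρ[w/x](S))) → 4
  (γ[w; COUNT(*)→f](T) ∪ π[w,f](ρ[f/d](ρ[w/x](S)))) → 7
  ρ[x/w]((γ[w; COUNT(*)→f](T) ∪ π[w,f](ρ[f/d](ρ[w/x](S))))) → 7

|E| = 7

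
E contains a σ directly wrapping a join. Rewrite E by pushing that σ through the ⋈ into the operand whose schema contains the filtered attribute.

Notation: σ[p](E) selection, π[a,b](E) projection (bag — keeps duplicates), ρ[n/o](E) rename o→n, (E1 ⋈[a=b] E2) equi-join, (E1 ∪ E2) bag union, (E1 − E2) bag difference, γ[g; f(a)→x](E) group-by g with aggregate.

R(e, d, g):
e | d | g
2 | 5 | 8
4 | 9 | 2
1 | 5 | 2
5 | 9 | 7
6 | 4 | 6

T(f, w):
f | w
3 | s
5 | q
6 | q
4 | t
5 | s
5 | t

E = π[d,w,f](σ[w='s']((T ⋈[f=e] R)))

σ filters on w, owned by the left side.
E' = π[d,w,f]((σ[w='s'](T) ⋈[f=e] R))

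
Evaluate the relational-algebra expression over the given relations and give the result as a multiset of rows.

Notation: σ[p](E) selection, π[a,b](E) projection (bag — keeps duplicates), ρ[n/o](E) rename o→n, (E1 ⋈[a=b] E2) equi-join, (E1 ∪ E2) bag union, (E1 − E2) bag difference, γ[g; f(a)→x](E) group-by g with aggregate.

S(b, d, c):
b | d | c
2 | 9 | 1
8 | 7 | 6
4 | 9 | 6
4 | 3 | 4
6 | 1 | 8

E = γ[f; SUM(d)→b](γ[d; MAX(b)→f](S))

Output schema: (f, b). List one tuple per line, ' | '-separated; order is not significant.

Per-node cardinality:
  S → 5
  γ[d; MAX(b)→f](S) → 4
  γ[f; SUM(d)→b](γ[d; MAX(b)→f](S)) → 3

== RESULT ==
f | b
4 | 12
6 | 1
8 | 7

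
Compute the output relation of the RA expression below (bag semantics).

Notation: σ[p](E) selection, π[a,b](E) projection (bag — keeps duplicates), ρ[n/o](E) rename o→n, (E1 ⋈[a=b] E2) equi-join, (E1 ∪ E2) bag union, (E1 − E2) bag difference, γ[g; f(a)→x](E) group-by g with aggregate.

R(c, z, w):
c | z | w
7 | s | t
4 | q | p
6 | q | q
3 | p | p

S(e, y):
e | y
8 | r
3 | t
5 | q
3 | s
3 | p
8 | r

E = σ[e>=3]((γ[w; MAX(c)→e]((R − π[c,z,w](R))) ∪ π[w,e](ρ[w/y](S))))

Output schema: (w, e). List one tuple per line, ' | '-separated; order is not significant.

Per-node cardinality:
  R → 4
  R → 4
  π[c,z,w](R) → 4
  (R − π[c,z,w](R)) → 0
  γ[w; MAX(c)→e]((R − π[c,z,w](R))) → 0
  S → 6
  ρ[w/y](S) → 6
  π[w,e](ρ[w/y](S)) → 6
  (γ[w; MAX(c)→e]((R − π[c,z,w](R))) ∪ π[w,e](ρ[w/y](S))) → 6
  σ[e>=3]((γ[w; MAX(c)→e]((R − π[c,z,w](R))) ∪ π[w,e](ρ[w/y](S)))) → 6

== RESULT ==
w | e
p | 3
q | 5
r | 8
r | 8
s | 3
t | 3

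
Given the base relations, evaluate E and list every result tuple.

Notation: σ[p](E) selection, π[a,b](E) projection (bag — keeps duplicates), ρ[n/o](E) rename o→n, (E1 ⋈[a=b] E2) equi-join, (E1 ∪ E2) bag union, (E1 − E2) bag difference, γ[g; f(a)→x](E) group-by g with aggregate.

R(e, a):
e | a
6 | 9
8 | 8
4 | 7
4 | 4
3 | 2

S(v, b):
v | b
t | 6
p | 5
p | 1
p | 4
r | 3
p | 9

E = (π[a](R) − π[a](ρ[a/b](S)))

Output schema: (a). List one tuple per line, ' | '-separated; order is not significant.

Per-node cardinality:
  R → 5
  π[a](R) → 5
  S → 6
  ρ[a/b](S) → 6
  π[a](ρ[a/b](S)) → 6
  (π[a](R) − π[a](ρ[a/b](S))) → 3

== RESULT ==
a
2
7
8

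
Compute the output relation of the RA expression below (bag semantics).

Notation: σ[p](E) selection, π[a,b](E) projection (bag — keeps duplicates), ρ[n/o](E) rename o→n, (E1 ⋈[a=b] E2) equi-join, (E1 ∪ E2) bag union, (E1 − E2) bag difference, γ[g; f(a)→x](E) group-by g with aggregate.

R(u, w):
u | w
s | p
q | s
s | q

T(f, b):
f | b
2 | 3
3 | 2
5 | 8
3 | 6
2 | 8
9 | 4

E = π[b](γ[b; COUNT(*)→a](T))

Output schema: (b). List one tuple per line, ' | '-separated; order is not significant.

Row counts bottom-up:
  T → 6
  γ[b; COUNT(*)→a](T) → 5
  π[b](γ[b; COUNT(*)→a](T)) → 5

== RESULT ==
b
2
3
4
6
8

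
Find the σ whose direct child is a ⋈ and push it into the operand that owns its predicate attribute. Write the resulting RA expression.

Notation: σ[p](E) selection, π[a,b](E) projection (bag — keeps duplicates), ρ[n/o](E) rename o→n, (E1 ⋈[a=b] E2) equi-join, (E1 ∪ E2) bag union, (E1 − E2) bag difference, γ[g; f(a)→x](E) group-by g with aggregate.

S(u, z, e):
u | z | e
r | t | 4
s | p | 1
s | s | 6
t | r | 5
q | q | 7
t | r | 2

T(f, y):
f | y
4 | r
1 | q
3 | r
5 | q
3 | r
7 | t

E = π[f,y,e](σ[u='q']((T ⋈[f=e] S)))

σ filters on u, owned by the right side.
E' = π[f,y,e]((T ⋈[f=e] σ[u='q'](S)))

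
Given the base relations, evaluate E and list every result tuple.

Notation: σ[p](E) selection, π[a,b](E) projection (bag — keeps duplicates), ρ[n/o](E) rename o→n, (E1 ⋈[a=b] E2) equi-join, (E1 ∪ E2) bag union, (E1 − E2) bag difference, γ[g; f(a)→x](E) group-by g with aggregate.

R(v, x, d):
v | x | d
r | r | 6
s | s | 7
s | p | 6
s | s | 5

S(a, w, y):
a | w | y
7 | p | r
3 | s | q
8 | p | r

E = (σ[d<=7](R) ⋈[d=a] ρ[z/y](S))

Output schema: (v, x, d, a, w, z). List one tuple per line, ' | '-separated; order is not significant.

Subexpression sizes:
  R → 4
  σ[d<=7](R) → 4
  S → 3
  ρ[z/y](S) → 3
  (σ[d<=7](R) ⋈[d=a] ρ[z/y](S)) → 1

== RESULT ==
v | x | d | a | w | z
s | s | 7 | 7 | p | r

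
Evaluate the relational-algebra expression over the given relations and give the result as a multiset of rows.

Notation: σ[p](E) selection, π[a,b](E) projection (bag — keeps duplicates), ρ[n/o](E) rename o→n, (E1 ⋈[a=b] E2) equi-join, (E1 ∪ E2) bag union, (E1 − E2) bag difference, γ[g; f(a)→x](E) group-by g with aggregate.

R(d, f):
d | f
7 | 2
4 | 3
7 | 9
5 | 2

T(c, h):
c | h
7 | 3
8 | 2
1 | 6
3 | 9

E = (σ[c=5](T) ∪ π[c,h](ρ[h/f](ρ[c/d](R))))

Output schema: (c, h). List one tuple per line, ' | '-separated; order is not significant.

Row counts bottom-up:
  T → 4
  σ[c=5](T) → 0
  R → 4
  ρ[c/d](R) → 4
  ρ[h/f](ρ[c/d](R)) → 4
  π[c,h](ρ[h/f](ρ[c/d](R))) → 4
  (σ[c=5](T) ∪ π[c,h](ρ[h/f](ρ[c/d](R)))) → 4

== RESULT ==
c | h
4 | 3
5 | 2
7 | 2
7 | 9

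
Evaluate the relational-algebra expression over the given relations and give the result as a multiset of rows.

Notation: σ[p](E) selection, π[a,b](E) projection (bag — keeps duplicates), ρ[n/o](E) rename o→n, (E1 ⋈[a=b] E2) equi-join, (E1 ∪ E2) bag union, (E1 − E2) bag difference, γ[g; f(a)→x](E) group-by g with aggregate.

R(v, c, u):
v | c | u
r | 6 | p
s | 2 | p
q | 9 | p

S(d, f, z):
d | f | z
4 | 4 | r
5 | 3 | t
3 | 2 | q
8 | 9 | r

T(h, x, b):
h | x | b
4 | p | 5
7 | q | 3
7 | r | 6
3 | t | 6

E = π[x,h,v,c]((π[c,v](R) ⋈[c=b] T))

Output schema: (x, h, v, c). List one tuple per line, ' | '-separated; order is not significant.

Subexpression sizes:
  R → 3
  π[c,v](R) → 3
  T → 4
  (π[c,v](R) ⋈[c=b] T) → 2
  π[x,h,v,c]((π[c,v](R) ⋈[c=b] T)) → 2

== RESULT ==
x | h | v | c
r | 7 | r | 6
t | 3 | r | 6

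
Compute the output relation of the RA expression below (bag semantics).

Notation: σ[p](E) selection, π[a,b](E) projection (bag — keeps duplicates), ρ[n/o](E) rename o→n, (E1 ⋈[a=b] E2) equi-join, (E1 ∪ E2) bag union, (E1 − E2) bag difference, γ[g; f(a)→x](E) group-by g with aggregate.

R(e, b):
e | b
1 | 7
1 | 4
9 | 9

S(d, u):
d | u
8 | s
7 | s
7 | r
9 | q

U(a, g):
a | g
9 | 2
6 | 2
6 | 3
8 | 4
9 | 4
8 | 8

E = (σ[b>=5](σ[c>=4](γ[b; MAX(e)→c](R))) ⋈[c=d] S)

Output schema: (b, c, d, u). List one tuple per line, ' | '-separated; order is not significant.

Stepwise |·|:
  R → 3
  γ[b; MAX(e)→c](R) → 3
  σ[c>=4](γ[b; MAX(e)→c](R)) → 1
  σ[b>=5](σ[c>=4](γ[b; MAX(e)→c](R))) → 1
  S → 4
  (σ[b>=5](σ[c>=4](γ[b; MAX(e)→c](R))) ⋈[c=d] S) → 1

== RESULT ==
b | c | d | u
9 | 9 | 9 | q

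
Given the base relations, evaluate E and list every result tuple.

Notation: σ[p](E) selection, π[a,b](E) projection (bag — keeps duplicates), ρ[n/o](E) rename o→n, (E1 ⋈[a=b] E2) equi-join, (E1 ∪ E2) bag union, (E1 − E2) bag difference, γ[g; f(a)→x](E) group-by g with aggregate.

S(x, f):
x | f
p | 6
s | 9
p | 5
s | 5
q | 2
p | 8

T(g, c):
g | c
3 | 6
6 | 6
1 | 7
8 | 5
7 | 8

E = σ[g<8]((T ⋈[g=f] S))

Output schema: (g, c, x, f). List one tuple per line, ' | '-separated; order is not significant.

Row counts bottom-up:
  T → 5
  S → 6
  (T ⋈[g=f] S) → 2
  σ[g<8]((T ⋈[g=f] S)) → 1

== RESULT ==
g | c | x | f
6 | 6 | p | 6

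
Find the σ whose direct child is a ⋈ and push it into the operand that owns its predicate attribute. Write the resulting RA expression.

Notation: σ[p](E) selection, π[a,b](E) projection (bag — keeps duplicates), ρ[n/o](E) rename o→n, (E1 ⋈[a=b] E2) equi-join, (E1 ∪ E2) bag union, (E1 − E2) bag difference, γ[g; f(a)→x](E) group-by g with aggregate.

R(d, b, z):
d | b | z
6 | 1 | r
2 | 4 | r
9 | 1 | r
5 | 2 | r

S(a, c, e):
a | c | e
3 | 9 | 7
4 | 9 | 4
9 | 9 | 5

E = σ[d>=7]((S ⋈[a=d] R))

σ filters on d, owned by the right side.
E' = (S ⋈[a=d] σ[d>=7](R))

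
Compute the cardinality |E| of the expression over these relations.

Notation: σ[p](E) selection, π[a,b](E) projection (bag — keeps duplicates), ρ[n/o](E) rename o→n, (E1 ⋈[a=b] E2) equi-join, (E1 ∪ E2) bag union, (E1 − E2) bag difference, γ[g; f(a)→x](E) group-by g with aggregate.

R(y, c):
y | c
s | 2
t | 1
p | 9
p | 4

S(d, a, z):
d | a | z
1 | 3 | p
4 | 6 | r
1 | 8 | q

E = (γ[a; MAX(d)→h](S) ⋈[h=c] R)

Stepwise |·|:
  S → 3
  γ[a; MAX(d)→h](S) → 3
  R → 4
  (γ[a; MAX(d)→h](S) ⋈[h=c] R) → 3

|E| = 3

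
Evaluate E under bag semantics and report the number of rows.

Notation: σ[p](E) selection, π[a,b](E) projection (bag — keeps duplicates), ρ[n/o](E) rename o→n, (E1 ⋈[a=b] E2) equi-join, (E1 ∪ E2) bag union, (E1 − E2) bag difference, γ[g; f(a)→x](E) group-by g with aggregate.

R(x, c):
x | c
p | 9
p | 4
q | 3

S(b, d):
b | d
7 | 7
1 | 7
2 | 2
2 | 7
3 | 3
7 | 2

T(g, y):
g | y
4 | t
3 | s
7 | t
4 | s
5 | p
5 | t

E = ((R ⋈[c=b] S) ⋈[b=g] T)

Stepwise |·|:
  R → 3
  S → 6
  (R ⋈[c=b] S) → 1
  T → 6
  ((R ⋈[c=b] S) ⋈[b=g] T) → 1

|E| = 1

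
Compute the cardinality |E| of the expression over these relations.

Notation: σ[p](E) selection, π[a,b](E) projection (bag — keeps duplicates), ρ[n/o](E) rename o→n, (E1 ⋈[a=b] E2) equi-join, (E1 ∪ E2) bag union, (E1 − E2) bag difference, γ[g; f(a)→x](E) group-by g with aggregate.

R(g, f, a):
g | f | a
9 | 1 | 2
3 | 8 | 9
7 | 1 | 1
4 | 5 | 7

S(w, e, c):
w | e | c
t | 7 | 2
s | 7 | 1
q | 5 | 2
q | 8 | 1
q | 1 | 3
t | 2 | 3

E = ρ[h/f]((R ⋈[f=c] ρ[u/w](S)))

Stepwise |·|:
  R → 4
  S → 6
  ρ[u/w](S) → 6
  (R ⋈[f=c] ρ[u/w](S)) → 4
  ρ[h/f]((R ⋈[f=c] ρ[u/w](S))) → 4

|E| = 4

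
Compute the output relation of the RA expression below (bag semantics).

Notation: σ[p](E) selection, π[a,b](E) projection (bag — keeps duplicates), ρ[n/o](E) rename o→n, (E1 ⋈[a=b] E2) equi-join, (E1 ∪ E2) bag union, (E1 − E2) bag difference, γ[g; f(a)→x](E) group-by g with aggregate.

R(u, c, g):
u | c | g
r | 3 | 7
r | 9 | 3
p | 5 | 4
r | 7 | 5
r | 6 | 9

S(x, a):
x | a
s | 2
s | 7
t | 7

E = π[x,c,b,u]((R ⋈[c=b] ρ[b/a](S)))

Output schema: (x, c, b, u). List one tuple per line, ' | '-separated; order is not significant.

Per-node cardinality:
  R → 5
  S → 3
  ρ[b/a](S) → 3
  (R ⋈[c=b] ρ[b/a](S)) → 2
  π[x,c,b,u]((R ⋈[c=b] ρ[b/a](S))) → 2

== RESULT ==
x | c | b | u
s | 7 | 7 | r
t | 7 | 7 | r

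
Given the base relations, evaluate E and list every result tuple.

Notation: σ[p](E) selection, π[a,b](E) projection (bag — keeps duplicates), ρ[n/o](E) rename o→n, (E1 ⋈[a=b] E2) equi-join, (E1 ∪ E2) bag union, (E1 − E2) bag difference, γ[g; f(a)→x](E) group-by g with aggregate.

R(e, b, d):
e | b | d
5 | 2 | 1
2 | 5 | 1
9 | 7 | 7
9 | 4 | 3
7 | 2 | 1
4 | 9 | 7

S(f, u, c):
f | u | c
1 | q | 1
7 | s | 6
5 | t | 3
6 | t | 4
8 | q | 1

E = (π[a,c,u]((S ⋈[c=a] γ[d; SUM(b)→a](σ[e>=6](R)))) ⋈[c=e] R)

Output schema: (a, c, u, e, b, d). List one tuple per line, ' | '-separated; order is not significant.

Subexpression sizes:
  S → 5
  R → 6
  σ[e>=6](R) → 3
  γ[d; SUM(b)→a](σ[e>=6](R)) → 3
  (S ⋈[c=a] γ[d; SUM(b)→a](σ[e>=6](R))) → 1
  π[a,c,u]((S ⋈[c=a] γ[d; SUM(b)→a](σ[e>=6](R)))) → 1
  R → 6
  (π[a,c,u]((S ⋈[c=a] γ[d; SUM(b)→a](σ[e>=6](R)))) ⋈[c=e] R) → 1

== RESULT ==
a | c | u | e | b | d
4 | 4 | t | 4 | 9 | 7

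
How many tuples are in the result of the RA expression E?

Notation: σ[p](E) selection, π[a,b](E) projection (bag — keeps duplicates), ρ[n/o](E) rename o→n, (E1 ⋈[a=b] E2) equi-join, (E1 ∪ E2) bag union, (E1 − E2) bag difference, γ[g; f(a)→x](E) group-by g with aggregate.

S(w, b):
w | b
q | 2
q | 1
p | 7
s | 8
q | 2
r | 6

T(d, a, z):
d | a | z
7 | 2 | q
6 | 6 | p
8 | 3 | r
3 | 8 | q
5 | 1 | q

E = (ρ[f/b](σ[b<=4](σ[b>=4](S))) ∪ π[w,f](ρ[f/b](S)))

Stepwise |·|:
  S → 6
  σ[b>=4](S) → 3
  σ[b<=4](σ[b>=4](S)) → 0
  ρ[f/b](σ[b<=4](σ[b>=4](S))) → 0
  S → 6
  ρ[f/b](S) → 6
  π[w,f](ρ[f/b](S)) → 6
  (ρ[f/b](σ[b<=4](σ[b>=4](S))) ∪ π[w,f](ρ[f/b](S))) → 6

|E| = 6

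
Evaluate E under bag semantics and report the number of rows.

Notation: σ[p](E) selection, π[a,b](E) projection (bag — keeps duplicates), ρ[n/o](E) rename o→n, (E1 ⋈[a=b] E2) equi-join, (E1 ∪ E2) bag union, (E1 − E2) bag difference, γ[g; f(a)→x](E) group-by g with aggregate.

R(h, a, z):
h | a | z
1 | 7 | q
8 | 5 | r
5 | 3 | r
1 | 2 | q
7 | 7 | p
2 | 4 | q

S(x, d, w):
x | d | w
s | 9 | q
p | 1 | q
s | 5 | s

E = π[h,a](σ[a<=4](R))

Subexpression sizes:
  R → 6
  σ[a<=4](R) → 3
  π[h,a](σ[a<=4](R)) → 3

|E| = 3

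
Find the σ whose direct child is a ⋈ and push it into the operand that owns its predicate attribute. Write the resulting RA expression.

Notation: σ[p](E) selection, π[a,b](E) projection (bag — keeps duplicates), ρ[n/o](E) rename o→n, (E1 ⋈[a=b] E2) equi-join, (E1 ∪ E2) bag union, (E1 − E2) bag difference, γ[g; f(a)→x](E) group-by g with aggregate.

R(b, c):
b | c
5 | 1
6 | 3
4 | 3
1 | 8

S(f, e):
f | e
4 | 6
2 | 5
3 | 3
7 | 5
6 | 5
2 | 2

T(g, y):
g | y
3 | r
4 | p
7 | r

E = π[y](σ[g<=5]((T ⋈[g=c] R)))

σ filters on g, owned by the left side.
E' = π[y]((σ[g<=5](T) ⋈[g=c] R))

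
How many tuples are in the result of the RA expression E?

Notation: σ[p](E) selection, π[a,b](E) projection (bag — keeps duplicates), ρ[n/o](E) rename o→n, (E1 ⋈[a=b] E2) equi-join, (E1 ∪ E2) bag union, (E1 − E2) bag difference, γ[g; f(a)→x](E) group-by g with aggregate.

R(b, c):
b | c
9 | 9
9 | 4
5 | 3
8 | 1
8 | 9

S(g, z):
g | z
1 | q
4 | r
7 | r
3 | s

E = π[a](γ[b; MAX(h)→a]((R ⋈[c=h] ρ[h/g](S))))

Stepwise |·|:
  R → 5
  S → 4
  ρ[h/g](S) → 4
  (R ⋈[c=h] ρ[h/g](S)) → 3
  γ[b; MAX(h)→a]((R ⋈[c=h] ρ[h/g](S))) → 3
  π[a](γ[b; MAX(h)→a]((R ⋈[c=h] ρ[h/g](S)))) → 3

|E| = 3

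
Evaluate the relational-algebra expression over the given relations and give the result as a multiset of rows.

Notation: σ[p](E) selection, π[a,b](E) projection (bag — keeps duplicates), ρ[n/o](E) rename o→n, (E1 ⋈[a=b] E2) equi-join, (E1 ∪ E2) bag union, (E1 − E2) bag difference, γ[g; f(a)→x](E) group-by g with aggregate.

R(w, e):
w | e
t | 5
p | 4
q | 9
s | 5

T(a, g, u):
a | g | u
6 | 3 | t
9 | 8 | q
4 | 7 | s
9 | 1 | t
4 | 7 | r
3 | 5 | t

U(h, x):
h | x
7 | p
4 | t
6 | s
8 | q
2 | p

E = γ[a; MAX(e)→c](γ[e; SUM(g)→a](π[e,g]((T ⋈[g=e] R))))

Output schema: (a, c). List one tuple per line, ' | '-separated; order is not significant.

Per-node cardinality:
  T → 6
  R → 4
  (T ⋈[g=e] R) → 2
  π[e,g]((T ⋈[g=e] R)) → 2
  γ[e; SUM(g)→a](π[e,g]((T ⋈[g=e] R))) → 1
  γ[a; MAX(e)→c](γ[e; SUM(g)→a](π[e,g]((T ⋈[g=e] R)))) → 1

== RESULT ==
a | c
10 | 5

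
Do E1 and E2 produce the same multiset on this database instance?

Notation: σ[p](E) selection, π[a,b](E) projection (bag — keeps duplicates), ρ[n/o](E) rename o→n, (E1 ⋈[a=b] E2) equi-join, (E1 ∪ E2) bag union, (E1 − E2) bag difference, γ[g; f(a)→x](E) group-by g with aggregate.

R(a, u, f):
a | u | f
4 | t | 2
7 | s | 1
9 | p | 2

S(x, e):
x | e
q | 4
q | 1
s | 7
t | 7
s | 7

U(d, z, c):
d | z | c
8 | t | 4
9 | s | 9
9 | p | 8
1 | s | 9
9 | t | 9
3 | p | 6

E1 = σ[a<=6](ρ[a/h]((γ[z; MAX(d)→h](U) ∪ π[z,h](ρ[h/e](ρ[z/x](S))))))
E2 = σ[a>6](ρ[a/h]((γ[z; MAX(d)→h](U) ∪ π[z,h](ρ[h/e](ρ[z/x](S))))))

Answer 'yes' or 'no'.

E1 row counts bottom-up:
  U → 6
  γ[z; MAX(d)→h](U) → 3
  S → 5
  ρ[z/x](S) → 5
  ρ[h/e](ρ[z/x](S)) → 5
  π[z,h](ρ[h/e](ρ[z/x](S))) → 5
  (γ[z; MAX(d)→h](U) ∪ π[z,h](ρ[h/e](ρ[z/x](S)))) → 8
  ρ[a/h]((γ[z; MAX(d)→h](U) ∪ π[z,h](ρ[h/e](ρ[z/x](S))))) → 8
  σ[a<=6](ρ[a/h]((γ[z; MAX(d)→h](U) ∪ π[z,h](ρ[h/e](ρ[z/x](S)))))) → 2
E2 row counts bottom-up:
  U → 6
  γ[z; MAX(d)→h](U) → 3
  S → 5
  ρ[z/x](S) → 5
  ρ[h/e](ρ[z/x](S)) → 5
  π[z,h](ρ[h/e](ρ[z/x](S))) → 5
  (γ[z; MAX(d)→h](U) ∪ π[z,h](ρ[h/e](ρ[z/x](S)))) → 8
  ρ[a/h]((γ[z; MAX(d)→h](U) ∪ π[z,h](ρ[h/e](ρ[z/x](S))))) → 8
  σ[a>6](ρ[a/h]((γ[z; MAX(d)→h](U) ∪ π[z,h](ρ[h/e](ρ[z/x](S)))))) → 6

E1 result:
z | a
q | 1
q | 4
E2 result:
z | a
p | 9
s | 7
s | 7
s | 9
t | 7
t | 9
Witness: ('s', 9) appears 0× in E1 but 1× in E2.

no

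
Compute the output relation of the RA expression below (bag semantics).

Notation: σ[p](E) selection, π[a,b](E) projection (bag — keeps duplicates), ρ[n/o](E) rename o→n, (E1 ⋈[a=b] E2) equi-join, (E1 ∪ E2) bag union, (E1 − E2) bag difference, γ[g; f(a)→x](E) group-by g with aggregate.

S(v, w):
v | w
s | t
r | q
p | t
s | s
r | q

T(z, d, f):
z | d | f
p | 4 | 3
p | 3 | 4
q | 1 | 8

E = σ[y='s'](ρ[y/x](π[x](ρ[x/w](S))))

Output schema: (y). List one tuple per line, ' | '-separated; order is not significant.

Row counts bottom-up:
  S → 5
  ρ[x/w](S) → 5
  π[x](ρ[x/w](S)) → 5
  ρ[y/x](π[x](ρ[x/w](S))) → 5
  σ[y='s'](ρ[y/x](π[x](ρ[x/w](S)))) → 1

== RESULT ==
y
s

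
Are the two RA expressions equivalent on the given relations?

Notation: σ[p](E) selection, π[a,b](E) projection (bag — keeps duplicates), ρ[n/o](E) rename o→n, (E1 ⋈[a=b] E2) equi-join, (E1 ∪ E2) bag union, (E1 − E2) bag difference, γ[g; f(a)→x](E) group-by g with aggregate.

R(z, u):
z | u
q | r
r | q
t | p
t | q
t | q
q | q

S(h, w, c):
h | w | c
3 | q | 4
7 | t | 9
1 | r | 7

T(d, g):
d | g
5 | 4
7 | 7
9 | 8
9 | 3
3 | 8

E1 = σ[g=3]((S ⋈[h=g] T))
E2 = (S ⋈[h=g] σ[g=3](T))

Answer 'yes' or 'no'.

E1 stepwise |·|:
  S → 3
  T → 5
  (S ⋈[h=g] T) → 2
  σ[g=3]((S ⋈[h=g] T)) → 1
E2 stepwise |·|:
  S → 3
  T → 5
  σ[g=3](T) → 1
  (S ⋈[h=g] σ[g=3](T)) → 1

E1 and E2 produce the same multiset:
h | w | c | d | g
3 | q | 4 | 9 | 3

yes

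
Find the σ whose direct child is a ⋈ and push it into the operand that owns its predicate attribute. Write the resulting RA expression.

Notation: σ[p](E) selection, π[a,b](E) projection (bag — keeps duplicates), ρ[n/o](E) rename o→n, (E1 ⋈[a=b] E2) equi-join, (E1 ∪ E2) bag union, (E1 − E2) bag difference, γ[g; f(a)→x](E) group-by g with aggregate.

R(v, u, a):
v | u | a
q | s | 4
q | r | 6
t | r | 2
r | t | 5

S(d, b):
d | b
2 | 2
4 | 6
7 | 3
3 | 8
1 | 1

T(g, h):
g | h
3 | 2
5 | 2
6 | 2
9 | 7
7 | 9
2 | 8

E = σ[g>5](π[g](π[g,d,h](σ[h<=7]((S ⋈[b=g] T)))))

σ filters on h, owned by the right side.
E' = σ[g>5](π[g](π[g,d,h]((S ⋈[b=g] σ[h<=7](T)))))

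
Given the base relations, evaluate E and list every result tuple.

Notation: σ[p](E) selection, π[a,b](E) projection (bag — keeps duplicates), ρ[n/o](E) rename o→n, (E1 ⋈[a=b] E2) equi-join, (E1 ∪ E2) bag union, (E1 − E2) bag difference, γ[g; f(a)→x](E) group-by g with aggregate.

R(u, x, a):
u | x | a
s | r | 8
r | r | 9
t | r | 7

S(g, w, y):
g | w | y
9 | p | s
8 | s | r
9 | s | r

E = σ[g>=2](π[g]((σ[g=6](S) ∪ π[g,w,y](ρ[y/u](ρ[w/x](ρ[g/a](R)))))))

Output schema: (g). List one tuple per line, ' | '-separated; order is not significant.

Per-node cardinality:
  S → 3
  σ[g=6](S) → 0
  R → 3
  ρ[g/a](R) → 3
  ρ[w/x](ρ[g/a](R)) → 3
  ρ[y/u](ρ[w/x](ρ[g/a](R))) → 3
  π[g,w,y](ρ[y/u](ρ[w/x](ρ[g/a](R)))) → 3
  (σ[g=6](S) ∪ π[g,w,y](ρ[y/u](ρ[w/x](ρ[g/a](R))))) → 3
  π[g]((σ[g=6](S) ∪ π[g,w,y](ρ[y/u](ρ[w/x](ρ[g/a](R)))))) → 3
  σ[g>=2](π[g]((σ[g=6](S) ∪ π[g,w,y](ρ[y/u](ρ[w/x](ρ[g/a](R))))))) → 3

== RESULT ==
g
7
8
9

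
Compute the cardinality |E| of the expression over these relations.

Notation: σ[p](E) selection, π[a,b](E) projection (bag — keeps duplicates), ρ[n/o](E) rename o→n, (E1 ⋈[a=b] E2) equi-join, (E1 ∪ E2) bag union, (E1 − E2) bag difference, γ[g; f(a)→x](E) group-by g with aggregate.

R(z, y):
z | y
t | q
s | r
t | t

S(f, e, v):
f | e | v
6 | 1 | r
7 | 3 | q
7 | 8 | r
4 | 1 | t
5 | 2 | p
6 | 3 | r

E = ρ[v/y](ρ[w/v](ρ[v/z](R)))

Stepwise |·|:
  R → 3
  ρ[v/z](R) → 3
  ρ[w/v](ρ[v/z](R)) → 3
  ρ[v/y](ρ[w/v](ρ[v/z](R))) → 3

|E| = 3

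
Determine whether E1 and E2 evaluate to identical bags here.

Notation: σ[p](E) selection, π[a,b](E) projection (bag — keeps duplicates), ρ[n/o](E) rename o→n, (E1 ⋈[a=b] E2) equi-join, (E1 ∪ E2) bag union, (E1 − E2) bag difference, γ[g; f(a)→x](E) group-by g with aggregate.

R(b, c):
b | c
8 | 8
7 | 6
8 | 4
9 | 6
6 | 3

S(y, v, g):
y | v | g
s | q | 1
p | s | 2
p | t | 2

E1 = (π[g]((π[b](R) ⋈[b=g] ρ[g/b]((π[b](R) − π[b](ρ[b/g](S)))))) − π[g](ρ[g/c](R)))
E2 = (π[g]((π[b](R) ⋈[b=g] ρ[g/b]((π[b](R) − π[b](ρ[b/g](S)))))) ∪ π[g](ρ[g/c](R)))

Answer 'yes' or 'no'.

E1 per-node cardinality:
  R → 5
  π[b](R) → 5
  R → 5
  π[b](R) → 5
  S → 3
  ρ[b/g](S) → 3
  π[b](ρ[b/g](S)) → 3
  (π[b](R) − π[b](ρ[b/g](S))) → 5
  ρ[g/b]((π[b](R) − π[b](ρ[b/g](S)))) → 5
  (π[b](R) ⋈[b=g] ρ[g/b]((π[b](R) − π[b](ρ[b/g](S))))) → 7
  π[g]((π[b](R) ⋈[b=g] ρ[g/b]((π[b](R) − π[b](ρ[b/g](S)))))) → 7
  R → 5
  ρ[g/c](R) → 5
  π[g](ρ[g/c](R)) → 5
  (π[g]((π[b](R) ⋈[b=g] ρ[g/b]((π[b](R) − π[b](ρ[b/g](S)))))) − π[g](ρ[g/c](R))) → 5
E2 per-node cardinality:
  R → 5
  π[b](R) → 5
  R → 5
  π[b](R) → 5
  S → 3
  ρ[b/g](S) → 3
  π[b](ρ[b/g](S)) → 3
  (π[b](R) − π[b](ρ[b/g](S))) → 5
  ρ[g/b]((π[b](R) − π[b](ρ[b/g](S)))) → 5
  (π[b](R) ⋈[b=g] ρ[g/b]((π[b](R) − π[b](ρ[b/g](S))))) → 7
  π[g]((π[b](R) ⋈[b=g] ρ[g/b]((π[b](R) − π[b](ρ[b/g](S)))))) → 7
  R → 5
  ρ[g/c](R) → 5
  π[g](ρ[g/c](R)) → 5
  (π[g]((π[b](R) ⋈[b=g] ρ[g/b]((π[b](R) − π[b](ρ[b/g](S)))))) ∪ π[g](ρ[g/c](R))) → 12

E1 result:
g
7
8
8
8
9
E2 result:
g
3
4
6
6
6
7
8
8
8
8
8
9
Witness: (6,) appears 0× in E1 but 3× in E2.

no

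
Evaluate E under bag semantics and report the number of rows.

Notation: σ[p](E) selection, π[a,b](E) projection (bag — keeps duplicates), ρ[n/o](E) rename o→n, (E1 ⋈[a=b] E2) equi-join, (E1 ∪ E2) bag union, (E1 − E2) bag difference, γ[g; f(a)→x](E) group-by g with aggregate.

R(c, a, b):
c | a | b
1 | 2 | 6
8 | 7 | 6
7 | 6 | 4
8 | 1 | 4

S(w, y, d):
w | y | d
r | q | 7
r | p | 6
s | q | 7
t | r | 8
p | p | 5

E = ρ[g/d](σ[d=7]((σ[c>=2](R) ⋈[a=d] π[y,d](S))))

Per-node cardinality:
  R → 4
  σ[c>=2](R) → 3
  S → 5
  π[y,d](S) → 5
  (σ[c>=2](R) ⋈[a=d] π[y,d](S)) → 3
  σ[d=7]((σ[c>=2](R) ⋈[a=d] π[y,d](S))) → 2
  ρ[g/d](σ[d=7]((σ[c>=2](R) ⋈[a=d] π[y,d](S)))) → 2

|E| = 2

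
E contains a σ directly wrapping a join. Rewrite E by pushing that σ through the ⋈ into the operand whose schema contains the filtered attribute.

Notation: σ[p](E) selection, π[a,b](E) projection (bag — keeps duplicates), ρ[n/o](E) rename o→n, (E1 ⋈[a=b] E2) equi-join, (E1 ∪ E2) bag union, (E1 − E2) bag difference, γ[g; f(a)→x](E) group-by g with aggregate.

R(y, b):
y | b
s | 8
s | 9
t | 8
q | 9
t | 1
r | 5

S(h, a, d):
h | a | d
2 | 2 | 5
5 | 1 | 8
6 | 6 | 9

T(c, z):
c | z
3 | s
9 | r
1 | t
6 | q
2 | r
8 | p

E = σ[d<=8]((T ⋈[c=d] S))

σ filters on d, owned by the right side.
E' = (T ⋈[c=d] σ[d<=8](S))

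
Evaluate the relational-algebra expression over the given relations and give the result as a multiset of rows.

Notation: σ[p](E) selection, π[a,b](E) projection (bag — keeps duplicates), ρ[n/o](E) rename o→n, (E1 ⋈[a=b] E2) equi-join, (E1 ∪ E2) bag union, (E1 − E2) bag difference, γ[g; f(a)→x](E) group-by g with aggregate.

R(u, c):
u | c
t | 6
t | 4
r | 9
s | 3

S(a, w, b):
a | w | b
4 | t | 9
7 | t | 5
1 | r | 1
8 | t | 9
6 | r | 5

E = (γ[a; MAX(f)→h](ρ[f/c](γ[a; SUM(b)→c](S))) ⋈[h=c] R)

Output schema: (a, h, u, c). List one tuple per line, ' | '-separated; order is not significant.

Subexpression sizes:
  S → 5
  γ[a; SUM(b)→c](S) → 5
  ρ[f/c](γ[a; SUM(b)→c](S)) → 5
  γ[a; MAX(f)→h](ρ[f/c](γ[a; SUM(b)→c](S))) → 5
  R → 4
  (γ[a; MAX(f)→h](ρ[f/c](γ[a; SUM(b)→c](S))) ⋈[h=c] R) → 2

== RESULT ==
a | h | u | c
4 | 9 | r | 9
8 | 9 | r | 9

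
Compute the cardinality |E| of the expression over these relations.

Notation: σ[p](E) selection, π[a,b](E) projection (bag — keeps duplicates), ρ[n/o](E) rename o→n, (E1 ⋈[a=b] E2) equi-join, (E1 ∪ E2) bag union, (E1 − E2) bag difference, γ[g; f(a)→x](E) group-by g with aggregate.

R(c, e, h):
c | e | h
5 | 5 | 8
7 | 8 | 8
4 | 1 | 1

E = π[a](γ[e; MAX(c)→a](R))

Stepwise |·|:
  R → 3
  γ[e; MAX(c)→a](R) → 3
  π[a](γ[e; MAX(c)→a](R)) → 3

|E| = 3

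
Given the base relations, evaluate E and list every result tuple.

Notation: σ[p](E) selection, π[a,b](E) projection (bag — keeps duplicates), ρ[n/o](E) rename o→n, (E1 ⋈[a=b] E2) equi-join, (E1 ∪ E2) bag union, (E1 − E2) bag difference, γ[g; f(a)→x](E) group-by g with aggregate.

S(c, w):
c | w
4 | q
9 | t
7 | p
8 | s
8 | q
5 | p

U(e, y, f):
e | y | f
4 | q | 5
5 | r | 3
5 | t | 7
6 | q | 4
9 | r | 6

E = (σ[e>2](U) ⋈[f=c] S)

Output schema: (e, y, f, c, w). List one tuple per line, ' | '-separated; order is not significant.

Row counts bottom-up:
  U → 5
  σ[e>2](U) → 5
  S → 6
  (σ[e>2](U) ⋈[f=c] S) → 3

== RESULT ==
e | y | f | c | w
4 | q | 5 | 5 | p
5 | t | 7 | 7 | p
6 | q | 4 | 4 | q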